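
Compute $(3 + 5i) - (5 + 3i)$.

(3 - 5) + (5 - 3)i = -2 + 2i


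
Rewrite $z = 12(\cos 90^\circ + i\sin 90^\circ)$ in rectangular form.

a = r cos θ = 12 * 0 = 0
b = r sin θ = 12 * 1 = 12
z = 12i


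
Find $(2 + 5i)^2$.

(a + bi)^2 = a^2 - b^2 + 2abi
= 2^2 - 5^2 + 2*2*5i
= -21 + 20i


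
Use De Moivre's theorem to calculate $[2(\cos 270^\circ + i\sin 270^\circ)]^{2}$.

By De Moivre: z^n = r^n(cos(nθ) + i sin(nθ))
= 2^2(cos(2*270°) + i sin(2*270°))
= 4(cos 180° + i sin 180°)
= -4


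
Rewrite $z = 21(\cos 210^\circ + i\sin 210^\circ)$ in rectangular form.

a = r cos θ = 21 * -sqrt(3)/2 = -21*sqrt(3)/2
b = r sin θ = 21 * -1/2 = -21/2
z = -21*sqrt(3)/2 - (21/2)i


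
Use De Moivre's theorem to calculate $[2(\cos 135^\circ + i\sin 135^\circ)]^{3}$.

By De Moivre: z^n = r^n(cos(nθ) + i sin(nθ))
= 2^3(cos(3*135°) + i sin(3*135°))
= 8(cos 45° + i sin 45°)
= 4*sqrt(2) + 4*sqrt(2)i


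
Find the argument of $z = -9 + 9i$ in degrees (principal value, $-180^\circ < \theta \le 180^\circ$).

θ = arctan(b/a) = arctan(9/-9) (quadrant-adjusted) = 135°


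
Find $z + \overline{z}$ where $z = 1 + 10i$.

z + conjugate(z) = (a + bi) + (a - bi) = 2a
= 2 * 1 = 2


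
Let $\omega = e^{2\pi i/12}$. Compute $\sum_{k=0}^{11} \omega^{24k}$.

Since 12 divides 24, ω^24 = (ω^12)^2 = 1^2 = 1, so every term is 1.
Sum = 12 · 1 = 12


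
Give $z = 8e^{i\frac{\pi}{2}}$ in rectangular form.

a = r cos θ = 8 * 0 = 0
b = r sin θ = 8 * 1 = 8
z = 8i


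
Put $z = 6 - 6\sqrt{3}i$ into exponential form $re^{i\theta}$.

r = |z| = sqrt((6)^2 + (-6*sqrt(3))^2) = sqrt(36 + 108) = sqrt(144) = 12
θ = arctan(b/a) = arctan(-10.3923/6) (quadrant-adjusted) = -60° = -π/3
z = 12e^(-i*π/3)


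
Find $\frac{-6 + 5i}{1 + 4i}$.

Multiply numerator and denominator by conjugate (1 - 4i):
= (-6 + 5i)(1 - 4i) / (1^2 + 4^2)
= (14 + 29i) / 17
= 14/17 + (29/17)i


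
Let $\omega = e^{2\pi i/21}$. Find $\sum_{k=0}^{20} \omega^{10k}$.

Let ζ = ω^10 = e^(2πi·10/21). Since 21 ∤ 10, ζ ≠ 1.
Sum = Σ_{k=0}^{20} ζ^k = (ζ^21 - 1)/(ζ - 1) = (ω^{10·21} - 1)/(ζ - 1) = (1 - 1)/(ζ - 1) = 0


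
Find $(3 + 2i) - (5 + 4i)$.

(3 - 5) + (2 - 4)i = -2 - 2i


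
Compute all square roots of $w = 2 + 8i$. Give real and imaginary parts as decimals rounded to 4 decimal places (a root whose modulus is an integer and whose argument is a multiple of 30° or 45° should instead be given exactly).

|w| = sqrt(68) ≈ 8.246211, arg(w) ≈ 75.963757°
Root modulus = sqrt(68)^(1/2) ≈ 2.871622
Root arguments: θ_k = (arg(w) + 360°k)/2 for k = 0, 1, ..., 1
Compute each root as (root modulus)(cos θ_k + i sin θ_k) using full-precision intermediates, then round to 4 decimal places.
Roots: 2.2634 + 1.7672i, -2.2634 - 1.7672i


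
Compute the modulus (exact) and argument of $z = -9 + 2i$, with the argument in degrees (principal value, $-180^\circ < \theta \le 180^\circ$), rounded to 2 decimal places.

|z| = sqrt((-9)^2 + 2^2) = sqrt(85)
arg(z) = arctan(b/a) = arctan(2/-9) (quadrant-adjusted) = 167.47°


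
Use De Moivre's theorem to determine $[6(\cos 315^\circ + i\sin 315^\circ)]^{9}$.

By De Moivre: z^n = r^n(cos(nθ) + i sin(nθ))
= 6^9(cos(9*315°) + i sin(9*315°))
= 10077696(cos 315° + i sin 315°)
= 5038848*sqrt(2) - 5038848*sqrt(2)i


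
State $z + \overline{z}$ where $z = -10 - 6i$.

z + conjugate(z) = (a + bi) + (a - bi) = 2a
= 2 * (-10) = -20


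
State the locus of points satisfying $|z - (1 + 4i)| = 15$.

|z - z0| = r describes a circle centered at z0 with radius r
Here z0 = 1 + 4i and r = 15
Locus: Circle centered at (1, 4) with radius 15


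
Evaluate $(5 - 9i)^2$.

(a + bi)^2 = a^2 - b^2 + 2abi
= 5^2 - (-9)^2 + 2*5*(-9)i
= -56 - 90i


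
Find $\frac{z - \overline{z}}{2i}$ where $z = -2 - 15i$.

z - conjugate(z) = 2bi
(z - conjugate(z))/(2i) = 2bi/(2i) = b = -15


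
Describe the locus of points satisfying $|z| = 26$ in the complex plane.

|z| = 26 means sqrt(x^2 + y^2) = 26
This is a circle of radius 26 centered at the origin


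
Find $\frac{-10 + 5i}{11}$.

Divisor is real, so divide each part by 11:
= -10/11 + (5/11)i


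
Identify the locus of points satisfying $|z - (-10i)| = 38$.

|z - z0| = r describes a circle centered at z0 with radius r
Here z0 = -10i and r = 38
Locus: Circle centered at (0, -10) with radius 38


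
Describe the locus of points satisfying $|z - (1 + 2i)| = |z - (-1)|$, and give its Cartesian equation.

|z - z1| = |z - z2| means z is equidistant from z1 and z2,
i.e. the perpendicular bisector of the segment from (1, 2) to (-1, 0) (midpoint (0, 1)).
With z = x + yi, square both sides:
(x - 1)^2 + (y - 2)^2 = (x - (-1))^2 + (y - 0)^2
The x^2 and y^2 terms cancel: -4x + (-4)y = 1 - 5 = -4
Simplify: x + y = 1
Locus: Perpendicular bisector of the segment from (1, 2) to (-1, 0): the line x + y = 1


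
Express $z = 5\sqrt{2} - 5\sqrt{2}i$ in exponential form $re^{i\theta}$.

r = |z| = sqrt((5*sqrt(2))^2 + (-5*sqrt(2))^2) = sqrt(50 + 50) = sqrt(100) = 10
θ = arctan(b/a) = arctan(-7.0711/7.0711) (quadrant-adjusted) = -45° = -π/4
z = 10e^(-i*π/4)


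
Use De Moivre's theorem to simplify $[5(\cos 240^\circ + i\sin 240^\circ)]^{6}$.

By De Moivre: z^n = r^n(cos(nθ) + i sin(nθ))
= 5^6(cos(6*240°) + i sin(6*240°))
= 15625(cos 0° + i sin 0°)
= 15625


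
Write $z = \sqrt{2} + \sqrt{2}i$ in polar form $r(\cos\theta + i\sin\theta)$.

r = |z| = sqrt(a^2 + b^2) = sqrt((sqrt(2))^2 + (sqrt(2))^2) = sqrt(2 + 2) = sqrt(4) = 2
θ = arctan(b/a) = arctan(1.4142/1.4142) (quadrant-adjusted) = 45°
z = 2(cos 45° + i sin 45°)


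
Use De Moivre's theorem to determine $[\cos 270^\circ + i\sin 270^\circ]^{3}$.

By De Moivre: z^n = r^n(cos(nθ) + i sin(nθ))
= 1^3(cos(3*270°) + i sin(3*270°))
= 1(cos 90° + i sin 90°)
= i


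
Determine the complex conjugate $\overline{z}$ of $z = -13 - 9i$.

If z = a + bi, then conjugate(z) = a - bi
conjugate(-13 - 9i) = -13 + 9i


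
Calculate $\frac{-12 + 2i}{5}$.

Divisor is real, so divide each part by 5:
= -12/5 + (2/5)i


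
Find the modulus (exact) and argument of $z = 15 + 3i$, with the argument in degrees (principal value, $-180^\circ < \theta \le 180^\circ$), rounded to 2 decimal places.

|z| = sqrt(15^2 + 3^2) = sqrt(234)
arg(z) = arctan(b/a) = arctan(3/15) (quadrant-adjusted) = 11.31°


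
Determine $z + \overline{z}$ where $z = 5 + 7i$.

z + conjugate(z) = (a + bi) + (a - bi) = 2a
= 2 * 5 = 10


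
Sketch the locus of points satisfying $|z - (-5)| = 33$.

|z - z0| = r describes a circle centered at z0 with radius r
Here z0 = -5 and r = 33
Locus: Circle centered at (-5, 0) with radius 33


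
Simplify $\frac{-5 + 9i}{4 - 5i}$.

Multiply numerator and denominator by conjugate (4 + 5i):
= (-5 + 9i)(4 + 5i) / (4^2 + (-5)^2)
= (-65 + 11i) / 41
= -65/41 + (11/41)i


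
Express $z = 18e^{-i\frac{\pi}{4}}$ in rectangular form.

a = r cos θ = 18 * sqrt(2)/2 = 9*sqrt(2)
b = r sin θ = 18 * -sqrt(2)/2 = -9*sqrt(2)
z = 9*sqrt(2) - 9*sqrt(2)i


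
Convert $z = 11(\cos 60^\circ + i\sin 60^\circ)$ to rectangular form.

a = r cos θ = 11 * 1/2 = 11/2
b = r sin θ = 11 * sqrt(3)/2 = 11*sqrt(3)/2
z = 11/2 + (11*sqrt(3)/2)i


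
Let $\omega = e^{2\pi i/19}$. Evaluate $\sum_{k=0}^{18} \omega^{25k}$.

Let ζ = ω^25 = e^(2πi·25/19). Since 19 ∤ 25, ζ ≠ 1.
Sum = Σ_{k=0}^{18} ζ^k = (ζ^19 - 1)/(ζ - 1) = (ω^{25·19} - 1)/(ζ - 1) = (1 - 1)/(ζ - 1) = 0


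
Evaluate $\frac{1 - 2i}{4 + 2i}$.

Multiply numerator and denominator by conjugate (4 - 2i):
= (1 - 2i)(4 - 2i) / (4^2 + 2^2)
= (-10i) / 20
Divide through by 10: (-i) / 2
= 0 - (1/2)i


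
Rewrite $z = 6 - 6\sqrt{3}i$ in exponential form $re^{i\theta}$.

r = |z| = sqrt((6)^2 + (-6*sqrt(3))^2) = sqrt(36 + 108) = sqrt(144) = 12
θ = arctan(b/a) = arctan(-10.3923/6) (quadrant-adjusted) = -60° = -π/3
z = 12e^(-i*π/3)


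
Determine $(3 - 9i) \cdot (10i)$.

(a1*a2 - b1*b2) + (a1*b2 + b1*a2)i
= (0 - (-90)) + (30 + 0)i
= 90 + 30i


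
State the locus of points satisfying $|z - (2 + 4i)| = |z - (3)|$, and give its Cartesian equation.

|z - z1| = |z - z2| means z is equidistant from z1 and z2,
i.e. the perpendicular bisector of the segment from (2, 4) to (3, 0) (midpoint (5/2, 2)).
With z = x + yi, square both sides:
(x - 2)^2 + (y - 4)^2 = (x - 3)^2 + (y - 0)^2
The x^2 and y^2 terms cancel: 2x + (-8)y = 9 - 20 = -11
Simplify: 2x - 8y = -11
Locus: Perpendicular bisector of the segment from (2, 4) to (3, 0): the line 2x - 8y = -11


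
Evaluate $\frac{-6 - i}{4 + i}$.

Multiply numerator and denominator by conjugate (4 - i):
= (-6 - i)(4 - i) / (4^2 + 1^2)
= (-25 + 2i) / 17
= -25/17 + (2/17)i


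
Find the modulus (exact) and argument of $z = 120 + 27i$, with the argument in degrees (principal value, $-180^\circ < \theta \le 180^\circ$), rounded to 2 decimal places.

|z| = sqrt(120^2 + 27^2) = 123
arg(z) = arctan(b/a) = arctan(27/120) (quadrant-adjusted) = 12.68°


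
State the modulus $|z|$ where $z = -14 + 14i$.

|z| = sqrt(a^2 + b^2) = sqrt((-14)^2 + 14^2) = sqrt(392) = sqrt(392)


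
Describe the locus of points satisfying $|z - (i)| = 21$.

|z - z0| = r describes a circle centered at z0 with radius r
Here z0 = i and r = 21
Locus: Circle centered at (0, 1) with radius 21


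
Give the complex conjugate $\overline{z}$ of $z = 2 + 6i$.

If z = a + bi, then conjugate(z) = a - bi
conjugate(2 + 6i) = 2 - 6i


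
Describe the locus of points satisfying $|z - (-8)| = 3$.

|z - z0| = r describes a circle centered at z0 with radius r
Here z0 = -8 and r = 3
Locus: Circle centered at (-8, 0) with radius 3


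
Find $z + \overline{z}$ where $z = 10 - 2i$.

z + conjugate(z) = (a + bi) + (a - bi) = 2a
= 2 * 10 = 20


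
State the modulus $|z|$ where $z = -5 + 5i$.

|z| = sqrt(a^2 + b^2) = sqrt((-5)^2 + 5^2) = sqrt(50) = sqrt(50)


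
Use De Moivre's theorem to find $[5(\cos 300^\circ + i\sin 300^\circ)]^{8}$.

By De Moivre: z^n = r^n(cos(nθ) + i sin(nθ))
= 5^8(cos(8*300°) + i sin(8*300°))
= 390625(cos 240° + i sin 240°)
= -390625/2 - (390625*sqrt(3)/2)i


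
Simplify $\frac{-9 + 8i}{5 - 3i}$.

Multiply numerator and denominator by conjugate (5 + 3i):
= (-9 + 8i)(5 + 3i) / (5^2 + (-3)^2)
= (-69 + 13i) / 34
= -69/34 + (13/34)i


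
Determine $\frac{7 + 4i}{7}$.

Divisor is real, so divide each part by 7:
= 1 + (4/7)i


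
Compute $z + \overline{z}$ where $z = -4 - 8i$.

z + conjugate(z) = (a + bi) + (a - bi) = 2a
= 2 * (-4) = -8


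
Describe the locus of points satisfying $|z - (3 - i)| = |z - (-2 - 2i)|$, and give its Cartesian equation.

|z - z1| = |z - z2| means z is equidistant from z1 and z2,
i.e. the perpendicular bisector of the segment from (3, -1) to (-2, -2) (midpoint (1/2, -3/2)).
With z = x + yi, square both sides:
(x - 3)^2 + (y - (-1))^2 = (x - (-2))^2 + (y - (-2))^2
The x^2 and y^2 terms cancel: -10x + (-2)y = 8 - 10 = -2
Simplify: 5x + y = 1
Locus: Perpendicular bisector of the segment from (3, -1) to (-2, -2): the line 5x + y = 1


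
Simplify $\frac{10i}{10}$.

Divisor is real, so divide each part by 10:
= i


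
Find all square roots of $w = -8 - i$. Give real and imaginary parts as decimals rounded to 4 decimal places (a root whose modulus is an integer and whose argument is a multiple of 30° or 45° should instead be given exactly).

|w| = sqrt(65) ≈ 8.062258, arg(w) ≈ 187.125016°
Root modulus = sqrt(65)^(1/2) ≈ 2.839412
Root arguments: θ_k = (arg(w) + 360°k)/2 for k = 0, 1, ..., 1
Compute each root as (root modulus)(cos θ_k + i sin θ_k) using full-precision intermediates, then round to 4 decimal places.
Roots: -0.1764 + 2.8339i, 0.1764 - 2.8339i


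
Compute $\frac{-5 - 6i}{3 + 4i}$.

Multiply numerator and denominator by conjugate (3 - 4i):
= (-5 - 6i)(3 - 4i) / (3^2 + 4^2)
= (-39 + 2i) / 25
= -39/25 + (2/25)i


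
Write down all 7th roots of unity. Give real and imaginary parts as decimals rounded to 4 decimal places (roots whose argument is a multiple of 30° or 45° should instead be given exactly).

ω_k = e^(2πik/7) = cos(2πk/7) + i sin(2πk/7) for k = 0, 1, ..., 6
Roots: 1, 0.6235 + 0.7818i, -0.2225 + 0.9749i, -0.9010 + 0.4339i, -0.9010 - 0.4339i, -0.2225 - 0.9749i, 0.6235 - 0.7818i


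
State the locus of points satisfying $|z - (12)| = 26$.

|z - z0| = r describes a circle centered at z0 with radius r
Here z0 = 12 and r = 26
Locus: Circle centered at (12, 0) with radius 26


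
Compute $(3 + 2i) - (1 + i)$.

(3 - 1) + (2 - 1)i = 2 + i


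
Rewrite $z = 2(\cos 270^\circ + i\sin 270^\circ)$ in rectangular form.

a = r cos θ = 2 * 0 = 0
b = r sin θ = 2 * -1 = -2
z = -2i


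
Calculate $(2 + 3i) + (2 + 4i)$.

(2 + 2) + (3 + 4)i = 4 + 7i


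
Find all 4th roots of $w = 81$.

|w| = 81, arg(w) = 0°
Root modulus = 81^(1/4) = 3
Root arguments: θ_k = (0° + 360°k)/4 for k = 0, 1, ..., 3
Roots: 3, 3i, -3, -3i


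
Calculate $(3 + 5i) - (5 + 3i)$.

(3 - 5) + (5 - 3)i = -2 + 2i


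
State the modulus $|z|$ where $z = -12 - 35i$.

|z| = sqrt(a^2 + b^2) = sqrt((-12)^2 + (-35)^2) = sqrt(1369) = 37


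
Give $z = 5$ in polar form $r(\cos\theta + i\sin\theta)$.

r = |z| = sqrt(a^2 + b^2) = sqrt((5)^2 + (0)^2) = sqrt(25 + 0) = sqrt(25) = 5
b = 0 and a > 0, so z lies on the positive real axis: θ = 0°
z = 5(cos 0° + i sin 0°)


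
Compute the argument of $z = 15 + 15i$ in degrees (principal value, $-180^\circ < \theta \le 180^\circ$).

θ = arctan(b/a) = arctan(15/15) (quadrant-adjusted) = 45°


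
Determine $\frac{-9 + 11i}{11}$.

Divisor is real, so divide each part by 11:
= -9/11 + i


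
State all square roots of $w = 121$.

|w| = 121, arg(w) = 0°
Root modulus = 121^(1/2) = 11
Root arguments: θ_k = (0° + 360°k)/2 for k = 0, 1, ..., 1
Roots: 11, -11


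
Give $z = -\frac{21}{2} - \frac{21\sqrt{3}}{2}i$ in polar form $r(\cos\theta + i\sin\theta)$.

r = |z| = sqrt(a^2 + b^2) = sqrt((-21/2)^2 + (-21*sqrt(3)/2)^2) = sqrt(441/4 + 1323/4) = sqrt(441) = 21
θ = arctan(b/a) = arctan(-18.1865/-10.5) (quadrant-adjusted) = 240°
z = 21(cos 240° + i sin 240°)


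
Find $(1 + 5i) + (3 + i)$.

(1 + 3) + (5 + 1)i = 4 + 6i


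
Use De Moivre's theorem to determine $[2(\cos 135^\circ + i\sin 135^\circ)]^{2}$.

By De Moivre: z^n = r^n(cos(nθ) + i sin(nθ))
= 2^2(cos(2*135°) + i sin(2*135°))
= 4(cos 270° + i sin 270°)
= -4i


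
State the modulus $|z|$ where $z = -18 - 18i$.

|z| = sqrt(a^2 + b^2) = sqrt((-18)^2 + (-18)^2) = sqrt(648) = sqrt(648)


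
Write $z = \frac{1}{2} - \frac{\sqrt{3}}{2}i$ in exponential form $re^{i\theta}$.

r = |z| = sqrt((1/2)^2 + (-sqrt(3)/2)^2) = sqrt(1/4 + 3/4) = sqrt(1) = 1
θ = arctan(b/a) = arctan(-0.866/0.5) (quadrant-adjusted) = -60° = -π/3
z = 1e^(-i*π/3)


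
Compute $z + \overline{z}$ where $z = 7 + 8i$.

z + conjugate(z) = (a + bi) + (a - bi) = 2a
= 2 * 7 = 14


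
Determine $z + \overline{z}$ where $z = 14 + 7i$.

z + conjugate(z) = (a + bi) + (a - bi) = 2a
= 2 * 14 = 28


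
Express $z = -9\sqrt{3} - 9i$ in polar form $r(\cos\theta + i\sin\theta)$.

r = |z| = sqrt(a^2 + b^2) = sqrt((-9*sqrt(3))^2 + (-9)^2) = sqrt(243 + 81) = sqrt(324) = 18
θ = arctan(b/a) = arctan(-9/-15.5885) (quadrant-adjusted) = 210°
z = 18(cos 210° + i sin 210°)


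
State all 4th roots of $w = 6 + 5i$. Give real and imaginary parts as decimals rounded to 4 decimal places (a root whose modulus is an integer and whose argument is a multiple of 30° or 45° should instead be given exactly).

|w| = sqrt(61) ≈ 7.810250, arg(w) ≈ 39.805571°
Root modulus = sqrt(61)^(1/4) ≈ 1.671730
Root arguments: θ_k = (arg(w) + 360°k)/4 for k = 0, 1, ..., 3
Compute each root as (root modulus)(cos θ_k + i sin θ_k) using full-precision intermediates, then round to 4 decimal places.
Roots: 1.6466 + 0.2889i, -0.2889 + 1.6466i, -1.6466 - 0.2889i, 0.2889 - 1.6466i


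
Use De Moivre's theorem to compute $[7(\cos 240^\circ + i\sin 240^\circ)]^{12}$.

By De Moivre: z^n = r^n(cos(nθ) + i sin(nθ))
= 7^12(cos(12*240°) + i sin(12*240°))
= 13841287201(cos 0° + i sin 0°)
= 13841287201


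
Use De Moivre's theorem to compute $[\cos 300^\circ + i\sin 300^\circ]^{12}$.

By De Moivre: z^n = r^n(cos(nθ) + i sin(nθ))
= 1^12(cos(12*300°) + i sin(12*300°))
= 1(cos 0° + i sin 0°)
= 1


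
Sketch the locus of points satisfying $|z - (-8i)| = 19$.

|z - z0| = r describes a circle centered at z0 with radius r
Here z0 = -8i and r = 19
Locus: Circle centered at (0, -8) with radius 19


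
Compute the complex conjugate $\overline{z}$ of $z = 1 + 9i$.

If z = a + bi, then conjugate(z) = a - bi
conjugate(1 + 9i) = 1 - 9i


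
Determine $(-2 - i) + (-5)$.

(-2 + (-5)) + (-1 + 0)i = -7 - i


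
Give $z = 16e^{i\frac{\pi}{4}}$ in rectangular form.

a = r cos θ = 16 * sqrt(2)/2 = 8*sqrt(2)
b = r sin θ = 16 * sqrt(2)/2 = 8*sqrt(2)
z = 8*sqrt(2) + 8*sqrt(2)i


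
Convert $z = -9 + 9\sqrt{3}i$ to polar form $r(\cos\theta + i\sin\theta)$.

r = |z| = sqrt(a^2 + b^2) = sqrt((-9)^2 + (9*sqrt(3))^2) = sqrt(81 + 243) = sqrt(324) = 18
θ = arctan(b/a) = arctan(15.5885/-9) (quadrant-adjusted) = 120°
z = 18(cos 120° + i sin 120°)


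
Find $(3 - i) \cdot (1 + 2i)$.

(a1*a2 - b1*b2) + (a1*b2 + b1*a2)i
= (3 - (-2)) + (6 + (-1))i
= 5 + 5i


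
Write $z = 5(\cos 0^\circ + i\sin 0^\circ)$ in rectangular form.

a = r cos θ = 5 * 1 = 5
b = r sin θ = 5 * 0 = 0
z = 5


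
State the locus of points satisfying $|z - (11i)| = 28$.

|z - z0| = r describes a circle centered at z0 with radius r
Here z0 = 11i and r = 28
Locus: Circle centered at (0, 11) with radius 28


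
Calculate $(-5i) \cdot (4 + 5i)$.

(a1*a2 - b1*b2) + (a1*b2 + b1*a2)i
= (0 - (-25)) + (0 + (-20))i
= 25 - 20i


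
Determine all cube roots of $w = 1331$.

|w| = 1331, arg(w) = 0°
Root modulus = 1331^(1/3) = 11
Root arguments: θ_k = (0° + 360°k)/3 for k = 0, 1, ..., 2
Roots: 11, -11/2 + (11*sqrt(3)/2)i, -11/2 - (11*sqrt(3)/2)i


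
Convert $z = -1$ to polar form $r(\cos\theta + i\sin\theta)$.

r = |z| = sqrt(a^2 + b^2) = sqrt((-1)^2 + (0)^2) = sqrt(1 + 0) = sqrt(1) = 1
b = 0 and a < 0, so z lies on the negative real axis: θ = 180°
z = 1(cos 180° + i sin 180°)


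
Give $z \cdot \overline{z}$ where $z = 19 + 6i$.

z * conjugate(z) = |z|^2 = a^2 + b^2
= 19^2 + 6^2 = 397


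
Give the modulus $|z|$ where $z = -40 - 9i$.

|z| = sqrt(a^2 + b^2) = sqrt((-40)^2 + (-9)^2) = sqrt(1681) = 41


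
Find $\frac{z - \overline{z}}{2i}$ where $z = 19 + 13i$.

z - conjugate(z) = 2bi
(z - conjugate(z))/(2i) = 2bi/(2i) = b = 13


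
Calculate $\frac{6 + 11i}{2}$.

Divisor is real, so divide each part by 2:
= 3 + (11/2)i


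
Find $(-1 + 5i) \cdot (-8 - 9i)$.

(a1*a2 - b1*b2) + (a1*b2 + b1*a2)i
= (8 - (-45)) + (9 + (-40))i
= 53 - 31i


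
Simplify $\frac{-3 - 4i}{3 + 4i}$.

Multiply numerator and denominator by conjugate (3 - 4i):
= (-3 - 4i)(3 - 4i) / (3^2 + 4^2)
= (-25) / 25
= -1


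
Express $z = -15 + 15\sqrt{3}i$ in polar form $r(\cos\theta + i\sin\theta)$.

r = |z| = sqrt(a^2 + b^2) = sqrt((-15)^2 + (15*sqrt(3))^2) = sqrt(225 + 675) = sqrt(900) = 30
θ = arctan(b/a) = arctan(25.9808/-15) (quadrant-adjusted) = 120°
z = 30(cos 120° + i sin 120°)


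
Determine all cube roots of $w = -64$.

|w| = 64, arg(w) = 180°
Root modulus = 64^(1/3) = 4
Root arguments: θ_k = (180° + 360°k)/3 for k = 0, 1, ..., 2
Roots: 2 + 2*sqrt(3)i, -4, 2 - 2*sqrt(3)i


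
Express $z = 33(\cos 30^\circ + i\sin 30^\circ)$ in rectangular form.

a = r cos θ = 33 * sqrt(3)/2 = 33*sqrt(3)/2
b = r sin θ = 33 * 1/2 = 33/2
z = 33*sqrt(3)/2 + (33/2)i


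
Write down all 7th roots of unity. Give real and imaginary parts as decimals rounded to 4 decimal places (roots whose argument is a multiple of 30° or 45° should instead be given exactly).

ω_k = e^(2πik/7) = cos(2πk/7) + i sin(2πk/7) for k = 0, 1, ..., 6
Roots: 1, 0.6235 + 0.7818i, -0.2225 + 0.9749i, -0.9010 + 0.4339i, -0.9010 - 0.4339i, -0.2225 - 0.9749i, 0.6235 - 0.7818i


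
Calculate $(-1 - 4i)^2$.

(a + bi)^2 = a^2 - b^2 + 2abi
= (-1)^2 - (-4)^2 + 2*(-1)*(-4)i
= -15 + 8i


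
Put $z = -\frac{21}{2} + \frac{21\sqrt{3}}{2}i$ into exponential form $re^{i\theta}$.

r = |z| = sqrt((-21/2)^2 + (21*sqrt(3)/2)^2) = sqrt(441/4 + 1323/4) = sqrt(441) = 21
θ = arctan(b/a) = arctan(18.1865/-10.5) (quadrant-adjusted) = 120° = 2π/3
z = 21e^(i*2π/3)


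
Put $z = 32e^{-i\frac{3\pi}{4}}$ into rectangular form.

a = r cos θ = 32 * -sqrt(2)/2 = -16*sqrt(2)
b = r sin θ = 32 * -sqrt(2)/2 = -16*sqrt(2)
z = -16*sqrt(2) - 16*sqrt(2)i


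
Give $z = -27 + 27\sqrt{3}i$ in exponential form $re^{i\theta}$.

r = |z| = sqrt((-27)^2 + (27*sqrt(3))^2) = sqrt(729 + 2187) = sqrt(2916) = 54
θ = arctan(b/a) = arctan(46.7654/-27) (quadrant-adjusted) = 120° = 2π/3
z = 54e^(i*2π/3)


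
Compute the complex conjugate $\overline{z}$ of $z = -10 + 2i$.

If z = a + bi, then conjugate(z) = a - bi
conjugate(-10 + 2i) = -10 - 2i


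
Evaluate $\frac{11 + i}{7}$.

Divisor is real, so divide each part by 7:
= 11/7 + (1/7)i


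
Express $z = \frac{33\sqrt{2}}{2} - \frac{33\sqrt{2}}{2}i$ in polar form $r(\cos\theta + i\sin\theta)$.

r = |z| = sqrt(a^2 + b^2) = sqrt((33*sqrt(2)/2)^2 + (-33*sqrt(2)/2)^2) = sqrt(1089/2 + 1089/2) = sqrt(1089) = 33
θ = arctan(b/a) = arctan(-23.3345/23.3345) (quadrant-adjusted) = 315°
z = 33(cos 315° + i sin 315°)


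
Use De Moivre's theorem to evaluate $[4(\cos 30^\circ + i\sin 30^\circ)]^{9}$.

By De Moivre: z^n = r^n(cos(nθ) + i sin(nθ))
= 4^9(cos(9*30°) + i sin(9*30°))
= 262144(cos 270° + i sin 270°)
= -262144i


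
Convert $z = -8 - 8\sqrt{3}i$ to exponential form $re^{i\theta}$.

r = |z| = sqrt((-8)^2 + (-8*sqrt(3))^2) = sqrt(64 + 192) = sqrt(256) = 16
θ = arctan(b/a) = arctan(-13.8564/-8) (quadrant-adjusted) = -120° = -2π/3
z = 16e^(-i*2π/3)


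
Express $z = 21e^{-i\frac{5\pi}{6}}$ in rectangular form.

a = r cos θ = 21 * -sqrt(3)/2 = -21*sqrt(3)/2
b = r sin θ = 21 * -1/2 = -21/2
z = -21*sqrt(3)/2 - (21/2)i


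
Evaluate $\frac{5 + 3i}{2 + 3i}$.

Multiply numerator and denominator by conjugate (2 - 3i):
= (5 + 3i)(2 - 3i) / (2^2 + 3^2)
= (19 - 9i) / 13
= 19/13 - (9/13)i


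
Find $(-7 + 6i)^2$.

(a + bi)^2 = a^2 - b^2 + 2abi
= (-7)^2 - 6^2 + 2*(-7)*6i
= 13 - 84i


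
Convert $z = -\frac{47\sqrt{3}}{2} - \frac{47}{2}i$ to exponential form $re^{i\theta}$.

r = |z| = sqrt((-47*sqrt(3)/2)^2 + (-47/2)^2) = sqrt(6627/4 + 2209/4) = sqrt(2209) = 47
θ = arctan(b/a) = arctan(-23.5/-40.7032) (quadrant-adjusted) = 210° = 7π/6
z = 47e^(i*7π/6)


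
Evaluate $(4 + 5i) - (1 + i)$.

(4 - 1) + (5 - 1)i = 3 + 4i


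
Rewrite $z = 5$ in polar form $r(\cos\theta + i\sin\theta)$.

r = |z| = sqrt(a^2 + b^2) = sqrt((5)^2 + (0)^2) = sqrt(25 + 0) = sqrt(25) = 5
b = 0 and a > 0, so z lies on the positive real axis: θ = 0°
z = 5(cos 0° + i sin 0°)


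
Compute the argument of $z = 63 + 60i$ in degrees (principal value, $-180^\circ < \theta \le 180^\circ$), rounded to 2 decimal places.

θ = arctan(b/a) = arctan(60/63) (quadrant-adjusted) = 43.60°


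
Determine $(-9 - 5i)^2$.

(a + bi)^2 = a^2 - b^2 + 2abi
= (-9)^2 - (-5)^2 + 2*(-9)*(-5)i
= 56 + 90i


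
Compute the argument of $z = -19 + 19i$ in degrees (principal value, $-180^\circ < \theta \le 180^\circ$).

θ = arctan(b/a) = arctan(19/-19) (quadrant-adjusted) = 135°


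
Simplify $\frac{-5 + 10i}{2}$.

Divisor is real, so divide each part by 2:
= -5/2 + 5i


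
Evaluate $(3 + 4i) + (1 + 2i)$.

(3 + 1) + (4 + 2)i = 4 + 6i


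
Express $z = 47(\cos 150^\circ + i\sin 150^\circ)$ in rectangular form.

a = r cos θ = 47 * -sqrt(3)/2 = -47*sqrt(3)/2
b = r sin θ = 47 * 1/2 = 47/2
z = -47*sqrt(3)/2 + (47/2)i


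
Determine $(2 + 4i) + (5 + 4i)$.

(2 + 5) + (4 + 4)i = 7 + 8i


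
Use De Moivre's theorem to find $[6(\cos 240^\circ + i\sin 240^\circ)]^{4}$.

By De Moivre: z^n = r^n(cos(nθ) + i sin(nθ))
= 6^4(cos(4*240°) + i sin(4*240°))
= 1296(cos 240° + i sin 240°)
= -648 - 648*sqrt(3)i


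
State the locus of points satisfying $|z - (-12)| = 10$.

|z - z0| = r describes a circle centered at z0 with radius r
Here z0 = -12 and r = 10
Locus: Circle centered at (-12, 0) with radius 10


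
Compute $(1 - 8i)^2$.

(a + bi)^2 = a^2 - b^2 + 2abi
= 1^2 - (-8)^2 + 2*1*(-8)i
= -63 - 16i


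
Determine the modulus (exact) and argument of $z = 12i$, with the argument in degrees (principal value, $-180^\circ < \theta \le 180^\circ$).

|z| = sqrt(0^2 + 12^2) = 12
a = 0 and b > 0, so z lies on the positive imaginary axis: arg(z) = 90°


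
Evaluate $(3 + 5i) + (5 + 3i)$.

(3 + 5) + (5 + 3)i = 8 + 8i


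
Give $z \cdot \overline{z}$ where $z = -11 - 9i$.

z * conjugate(z) = |z|^2 = a^2 + b^2
= (-11)^2 + (-9)^2 = 202


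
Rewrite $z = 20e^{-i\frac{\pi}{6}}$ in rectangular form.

a = r cos θ = 20 * sqrt(3)/2 = 10*sqrt(3)
b = r sin θ = 20 * -1/2 = -10
z = 10*sqrt(3) - 10i


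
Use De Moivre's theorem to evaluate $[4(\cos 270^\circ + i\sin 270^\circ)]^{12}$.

By De Moivre: z^n = r^n(cos(nθ) + i sin(nθ))
= 4^12(cos(12*270°) + i sin(12*270°))
= 16777216(cos 0° + i sin 0°)
= 16777216


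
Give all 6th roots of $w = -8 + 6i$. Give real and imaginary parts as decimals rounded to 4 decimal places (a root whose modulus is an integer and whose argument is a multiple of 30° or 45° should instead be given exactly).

|w| = 10, arg(w) ≈ 143.130102°
Root modulus = 10^(1/6) ≈ 1.467799
Root arguments: θ_k = (arg(w) + 360°k)/6 for k = 0, 1, ..., 5
Compute each root as (root modulus)(cos θ_k + i sin θ_k) using full-precision intermediates, then round to 4 decimal places.
Roots: 1.3424 + 0.5936i, 0.1571 + 1.4594i, -1.1853 + 0.8658i, -1.3424 - 0.5936i, -0.1571 - 1.4594i, 1.1853 - 0.8658i


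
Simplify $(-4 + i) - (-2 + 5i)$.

(-4 - (-2)) + (1 - 5)i = -2 - 4i


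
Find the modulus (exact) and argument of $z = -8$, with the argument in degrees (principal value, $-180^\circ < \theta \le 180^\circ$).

|z| = sqrt((-8)^2 + 0^2) = 8
b = 0 and a < 0, so z lies on the negative real axis: arg(z) = 180°


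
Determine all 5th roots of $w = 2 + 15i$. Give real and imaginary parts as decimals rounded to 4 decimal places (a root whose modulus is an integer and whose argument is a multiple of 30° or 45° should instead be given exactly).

|w| = sqrt(229) ≈ 15.132746, arg(w) ≈ 82.405357°
Root modulus = sqrt(229)^(1/5) ≈ 1.721803
Root arguments: θ_k = (arg(w) + 360°k)/5 for k = 0, 1, ..., 4
Compute each root as (root modulus)(cos θ_k + i sin θ_k) using full-precision intermediates, then round to 4 decimal places.
Roots: 1.6511 + 0.4885i, 0.0456 + 1.7212i, -1.6229 + 0.5753i, -1.0486 - 1.3657i, 0.9748 - 1.4193i


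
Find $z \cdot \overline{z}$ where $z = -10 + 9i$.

z * conjugate(z) = |z|^2 = a^2 + b^2
= (-10)^2 + 9^2 = 181


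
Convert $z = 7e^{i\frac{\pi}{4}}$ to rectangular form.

a = r cos θ = 7 * sqrt(2)/2 = 7*sqrt(2)/2
b = r sin θ = 7 * sqrt(2)/2 = 7*sqrt(2)/2
z = 7*sqrt(2)/2 + (7*sqrt(2)/2)i


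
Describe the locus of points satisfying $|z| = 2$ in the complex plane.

|z| = 2 means sqrt(x^2 + y^2) = 2
This is a circle of radius 2 centered at the origin


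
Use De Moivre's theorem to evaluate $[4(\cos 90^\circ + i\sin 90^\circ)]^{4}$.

By De Moivre: z^n = r^n(cos(nθ) + i sin(nθ))
= 4^4(cos(4*90°) + i sin(4*90°))
= 256(cos 0° + i sin 0°)
= 256


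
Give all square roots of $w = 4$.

|w| = 4, arg(w) = 0°
Root modulus = 4^(1/2) = 2
Root arguments: θ_k = (0° + 360°k)/2 for k = 0, 1, ..., 1
Roots: 2, -2


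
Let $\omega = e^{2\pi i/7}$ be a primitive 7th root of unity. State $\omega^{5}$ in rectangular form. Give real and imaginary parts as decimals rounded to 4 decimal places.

ω^5 = e^(2πi·5/7) = e^(i·10π/7)
= cos(10π/7) + i sin(10π/7)
= -0.2225 - 0.9749i


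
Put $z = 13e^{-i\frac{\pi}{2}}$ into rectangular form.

a = r cos θ = 13 * 0 = 0
b = r sin θ = 13 * -1 = -13
z = -13i


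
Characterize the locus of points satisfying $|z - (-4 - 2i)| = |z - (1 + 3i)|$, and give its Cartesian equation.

|z - z1| = |z - z2| means z is equidistant from z1 and z2,
i.e. the perpendicular bisector of the segment from (-4, -2) to (1, 3) (midpoint (-3/2, 1/2)).
With z = x + yi, square both sides:
(x - (-4))^2 + (y - (-2))^2 = (x - 1)^2 + (y - 3)^2
The x^2 and y^2 terms cancel: 10x + 10y = 10 - 20 = -10
Simplify: x + y = -1
Locus: Perpendicular bisector of the segment from (-4, -2) to (1, 3): the line x + y = -1


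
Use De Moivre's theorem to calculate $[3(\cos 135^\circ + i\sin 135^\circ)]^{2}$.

By De Moivre: z^n = r^n(cos(nθ) + i sin(nθ))
= 3^2(cos(2*135°) + i sin(2*135°))
= 9(cos 270° + i sin 270°)
= -9i


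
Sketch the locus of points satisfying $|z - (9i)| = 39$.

|z - z0| = r describes a circle centered at z0 with radius r
Here z0 = 9i and r = 39
Locus: Circle centered at (0, 9) with radius 39


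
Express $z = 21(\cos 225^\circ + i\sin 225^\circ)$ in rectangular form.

a = r cos θ = 21 * -sqrt(2)/2 = -21*sqrt(2)/2
b = r sin θ = 21 * -sqrt(2)/2 = -21*sqrt(2)/2
z = -21*sqrt(2)/2 - (21*sqrt(2)/2)i


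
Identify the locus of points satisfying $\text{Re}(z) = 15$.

Re(z) = x where z = x + yi; the equation x = 15 is satisfied by all points with that x-coordinate
Locus: Vertical line x = 15


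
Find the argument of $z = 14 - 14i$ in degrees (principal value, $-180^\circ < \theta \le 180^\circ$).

θ = arctan(b/a) = arctan(-14/14) (quadrant-adjusted) = -45°


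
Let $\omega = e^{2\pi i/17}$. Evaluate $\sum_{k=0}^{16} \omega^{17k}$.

Since 17 divides 17, ω^17 = (ω^17)^1 = 1^1 = 1, so every term is 1.
Sum = 17 · 1 = 17


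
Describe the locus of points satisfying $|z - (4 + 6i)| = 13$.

|z - z0| = r describes a circle centered at z0 with radius r
Here z0 = 4 + 6i and r = 13
Locus: Circle centered at (4, 6) with radius 13


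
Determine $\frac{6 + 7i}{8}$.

Divisor is real, so divide each part by 8:
= 3/4 + (7/8)i


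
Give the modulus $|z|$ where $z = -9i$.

|z| = sqrt(a^2 + b^2) = sqrt(0^2 + (-9)^2) = sqrt(81) = 9


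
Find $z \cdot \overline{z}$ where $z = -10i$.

z * conjugate(z) = |z|^2 = a^2 + b^2
= 0^2 + (-10)^2 = 100


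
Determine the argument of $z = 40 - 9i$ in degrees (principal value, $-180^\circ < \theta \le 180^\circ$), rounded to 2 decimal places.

θ = arctan(b/a) = arctan(-9/40) (quadrant-adjusted) = -12.68°


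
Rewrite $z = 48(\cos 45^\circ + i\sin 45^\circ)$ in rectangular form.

a = r cos θ = 48 * sqrt(2)/2 = 24*sqrt(2)
b = r sin θ = 48 * sqrt(2)/2 = 24*sqrt(2)
z = 24*sqrt(2) + 24*sqrt(2)i


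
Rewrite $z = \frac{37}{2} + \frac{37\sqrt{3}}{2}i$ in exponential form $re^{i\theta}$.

r = |z| = sqrt((37/2)^2 + (37*sqrt(3)/2)^2) = sqrt(1369/4 + 4107/4) = sqrt(1369) = 37
θ = arctan(b/a) = arctan(32.0429/18.5) (quadrant-adjusted) = 60° = π/3
z = 37e^(i*π/3)


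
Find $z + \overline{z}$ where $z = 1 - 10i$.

z + conjugate(z) = (a + bi) + (a - bi) = 2a
= 2 * 1 = 2


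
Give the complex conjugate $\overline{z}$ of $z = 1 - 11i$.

If z = a + bi, then conjugate(z) = a - bi
conjugate(1 - 11i) = 1 + 11i


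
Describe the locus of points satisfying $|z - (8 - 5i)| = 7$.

|z - z0| = r describes a circle centered at z0 with radius r
Here z0 = 8 - 5i and r = 7
Locus: Circle centered at (8, -5) with radius 7


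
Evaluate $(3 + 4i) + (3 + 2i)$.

(3 + 3) + (4 + 2)i = 6 + 6i


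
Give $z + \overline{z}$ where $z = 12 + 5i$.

z + conjugate(z) = (a + bi) + (a - bi) = 2a
= 2 * 12 = 24


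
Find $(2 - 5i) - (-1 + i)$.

(2 - (-1)) + (-5 - 1)i = 3 - 6i


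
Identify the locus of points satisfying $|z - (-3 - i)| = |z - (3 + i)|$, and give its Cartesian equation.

|z - z1| = |z - z2| means z is equidistant from z1 and z2,
i.e. the perpendicular bisector of the segment from (-3, -1) to (3, 1) (midpoint (0, 0)).
With z = x + yi, square both sides:
(x - (-3))^2 + (y - (-1))^2 = (x - 3)^2 + (y - 1)^2
The x^2 and y^2 terms cancel: 12x + 4y = 10 - 10 = 0
Simplify: 3x + y = 0
Locus: Perpendicular bisector of the segment from (-3, -1) to (3, 1): the line 3x + y = 0


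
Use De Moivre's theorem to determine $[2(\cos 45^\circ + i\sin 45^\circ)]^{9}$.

By De Moivre: z^n = r^n(cos(nθ) + i sin(nθ))
= 2^9(cos(9*45°) + i sin(9*45°))
= 512(cos 45° + i sin 45°)
= 256*sqrt(2) + 256*sqrt(2)i


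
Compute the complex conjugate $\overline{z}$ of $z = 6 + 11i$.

If z = a + bi, then conjugate(z) = a - bi
conjugate(6 + 11i) = 6 - 11i


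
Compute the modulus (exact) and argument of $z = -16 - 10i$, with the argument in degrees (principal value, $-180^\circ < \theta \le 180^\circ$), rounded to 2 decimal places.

|z| = sqrt((-16)^2 + (-10)^2) = sqrt(356)
arg(z) = arctan(b/a) = arctan(-10/-16) (quadrant-adjusted) = -147.99°


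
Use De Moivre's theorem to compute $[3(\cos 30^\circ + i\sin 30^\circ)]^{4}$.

By De Moivre: z^n = r^n(cos(nθ) + i sin(nθ))
= 3^4(cos(4*30°) + i sin(4*30°))
= 81(cos 120° + i sin 120°)
= -81/2 + (81*sqrt(3)/2)i


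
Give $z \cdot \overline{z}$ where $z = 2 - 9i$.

z * conjugate(z) = |z|^2 = a^2 + b^2
= 2^2 + (-9)^2 = 85


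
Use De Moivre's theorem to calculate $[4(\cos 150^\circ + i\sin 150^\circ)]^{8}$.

By De Moivre: z^n = r^n(cos(nθ) + i sin(nθ))
= 4^8(cos(8*150°) + i sin(8*150°))
= 65536(cos 120° + i sin 120°)
= -32768 + 32768*sqrt(3)i


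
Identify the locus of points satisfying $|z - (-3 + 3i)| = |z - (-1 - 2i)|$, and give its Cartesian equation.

|z - z1| = |z - z2| means z is equidistant from z1 and z2,
i.e. the perpendicular bisector of the segment from (-3, 3) to (-1, -2) (midpoint (-2, 1/2)).
With z = x + yi, square both sides:
(x - (-3))^2 + (y - 3)^2 = (x - (-1))^2 + (y - (-2))^2
The x^2 and y^2 terms cancel: 4x + (-10)y = 5 - 18 = -13
Simplify: 4x - 10y = -13
Locus: Perpendicular bisector of the segment from (-3, 3) to (-1, -2): the line 4x - 10y = -13


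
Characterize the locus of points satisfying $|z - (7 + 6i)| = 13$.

|z - z0| = r describes a circle centered at z0 with radius r
Here z0 = 7 + 6i and r = 13
Locus: Circle centered at (7, 6) with radius 13


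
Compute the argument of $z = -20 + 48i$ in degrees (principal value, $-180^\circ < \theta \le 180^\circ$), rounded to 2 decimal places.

θ = arctan(b/a) = arctan(48/-20) (quadrant-adjusted) = 112.62°


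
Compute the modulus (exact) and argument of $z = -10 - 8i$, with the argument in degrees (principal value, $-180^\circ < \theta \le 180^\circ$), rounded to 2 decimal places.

|z| = sqrt((-10)^2 + (-8)^2) = sqrt(164)
arg(z) = arctan(b/a) = arctan(-8/-10) (quadrant-adjusted) = -141.34°


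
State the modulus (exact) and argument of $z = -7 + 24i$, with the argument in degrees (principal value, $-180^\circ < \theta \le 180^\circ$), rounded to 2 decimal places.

|z| = sqrt((-7)^2 + 24^2) = 25
arg(z) = arctan(b/a) = arctan(24/-7) (quadrant-adjusted) = 106.26°


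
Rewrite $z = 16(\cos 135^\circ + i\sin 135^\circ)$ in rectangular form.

a = r cos θ = 16 * -sqrt(2)/2 = -8*sqrt(2)
b = r sin θ = 16 * sqrt(2)/2 = 8*sqrt(2)
z = -8*sqrt(2) + 8*sqrt(2)i


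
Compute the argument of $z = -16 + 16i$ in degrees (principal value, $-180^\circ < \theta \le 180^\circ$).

θ = arctan(b/a) = arctan(16/-16) (quadrant-adjusted) = 135°


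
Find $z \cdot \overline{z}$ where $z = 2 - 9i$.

z * conjugate(z) = |z|^2 = a^2 + b^2
= 2^2 + (-9)^2 = 85


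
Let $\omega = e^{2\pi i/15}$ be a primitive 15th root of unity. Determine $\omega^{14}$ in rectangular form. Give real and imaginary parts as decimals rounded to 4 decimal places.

ω^14 = e^(2πi·14/15) = e^(i·28π/15)
= cos(28π/15) + i sin(28π/15)
= 0.9135 - 0.4067i


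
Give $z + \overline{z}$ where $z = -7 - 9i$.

z + conjugate(z) = (a + bi) + (a - bi) = 2a
= 2 * (-7) = -14


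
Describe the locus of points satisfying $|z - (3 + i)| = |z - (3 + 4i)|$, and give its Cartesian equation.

|z - z1| = |z - z2| means z is equidistant from z1 and z2,
i.e. the perpendicular bisector of the segment from (3, 1) to (3, 4) (midpoint (3, 5/2)).
With z = x + yi, square both sides:
(x - 3)^2 + (y - 1)^2 = (x - 3)^2 + (y - 4)^2
The x^2 and y^2 terms cancel: 0x + 6y = 25 - 10 = 15
Simplify: y = 5/2
Locus: Perpendicular bisector of the segment from (3, 1) to (3, 4): the line y = 5/2


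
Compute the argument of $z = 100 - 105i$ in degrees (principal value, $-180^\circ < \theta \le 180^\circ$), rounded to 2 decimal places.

θ = arctan(b/a) = arctan(-105/100) (quadrant-adjusted) = -46.40°


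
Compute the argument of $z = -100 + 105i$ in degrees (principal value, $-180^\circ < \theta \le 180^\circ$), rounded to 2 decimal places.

θ = arctan(b/a) = arctan(105/-100) (quadrant-adjusted) = 133.60°


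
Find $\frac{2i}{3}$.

Divisor is real, so divide each part by 3:
= 0 + (2/3)i


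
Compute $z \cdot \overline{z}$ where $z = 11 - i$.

z * conjugate(z) = |z|^2 = a^2 + b^2
= 11^2 + (-1)^2 = 122


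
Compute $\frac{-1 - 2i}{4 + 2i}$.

Multiply numerator and denominator by conjugate (4 - 2i):
= (-1 - 2i)(4 - 2i) / (4^2 + 2^2)
= (-8 - 6i) / 20
Divide through by 2: (-4 - 3i) / 10
= -2/5 - (3/10)i


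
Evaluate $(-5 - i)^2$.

(a + bi)^2 = a^2 - b^2 + 2abi
= (-5)^2 - (-1)^2 + 2*(-5)*(-1)i
= 24 + 10i


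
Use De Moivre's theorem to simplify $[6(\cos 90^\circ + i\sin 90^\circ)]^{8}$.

By De Moivre: z^n = r^n(cos(nθ) + i sin(nθ))
= 6^8(cos(8*90°) + i sin(8*90°))
= 1679616(cos 0° + i sin 0°)
= 1679616


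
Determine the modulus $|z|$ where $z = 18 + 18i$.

|z| = sqrt(a^2 + b^2) = sqrt(18^2 + 18^2) = sqrt(648) = sqrt(648)


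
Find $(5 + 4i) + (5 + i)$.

(5 + 5) + (4 + 1)i = 10 + 5i


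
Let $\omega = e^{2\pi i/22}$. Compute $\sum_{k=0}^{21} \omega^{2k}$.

Let ζ = ω^2 = e^(2πi·2/22). Since 22 ∤ 2, ζ ≠ 1.
Sum = Σ_{k=0}^{21} ζ^k = (ζ^22 - 1)/(ζ - 1) = (ω^{2·22} - 1)/(ζ - 1) = (1 - 1)/(ζ - 1) = 0


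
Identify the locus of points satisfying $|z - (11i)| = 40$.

|z - z0| = r describes a circle centered at z0 with radius r
Here z0 = 11i and r = 40
Locus: Circle centered at (0, 11) with radius 40


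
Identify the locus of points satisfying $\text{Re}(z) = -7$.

Re(z) = x where z = x + yi; the equation x = -7 is satisfied by all points with that x-coordinate
Locus: Vertical line x = -7


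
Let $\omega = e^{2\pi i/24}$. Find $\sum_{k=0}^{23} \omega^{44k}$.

Let ζ = ω^44 = e^(2πi·44/24). Since 24 ∤ 44, ζ ≠ 1.
Sum = Σ_{k=0}^{23} ζ^k = (ζ^24 - 1)/(ζ - 1) = (ω^{44·24} - 1)/(ζ - 1) = (1 - 1)/(ζ - 1) = 0


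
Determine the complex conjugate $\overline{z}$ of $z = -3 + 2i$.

If z = a + bi, then conjugate(z) = a - bi
conjugate(-3 + 2i) = -3 - 2i


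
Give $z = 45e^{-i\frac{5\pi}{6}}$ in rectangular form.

a = r cos θ = 45 * -sqrt(3)/2 = -45*sqrt(3)/2
b = r sin θ = 45 * -1/2 = -45/2
z = -45*sqrt(3)/2 - (45/2)i


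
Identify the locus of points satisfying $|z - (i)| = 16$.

|z - z0| = r describes a circle centered at z0 with radius r
Here z0 = i and r = 16
Locus: Circle centered at (0, 1) with radius 16


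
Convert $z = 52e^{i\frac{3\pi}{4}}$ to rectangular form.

a = r cos θ = 52 * -sqrt(2)/2 = -26*sqrt(2)
b = r sin θ = 52 * sqrt(2)/2 = 26*sqrt(2)
z = -26*sqrt(2) + 26*sqrt(2)i
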